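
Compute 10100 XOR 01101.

XOR: 1 when bits differ
  10100
^ 01101
-------
  11001
Decimal: 20 ^ 13 = 25



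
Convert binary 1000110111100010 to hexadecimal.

Group into 4-bit nibbles from right:
  1000 = 8
  1101 = D
  1110 = E
  0010 = 2
Result: 8DE2



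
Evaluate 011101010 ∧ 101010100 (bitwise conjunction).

AND: 1 only when both bits are 1
  011101010
& 101010100
-----------
  001000000
Decimal: 234 & 340 = 64



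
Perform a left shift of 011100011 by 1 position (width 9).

Original: 011100011 (decimal 227)
Shift left by 1 position
Append 1 zero on the right
Result: 111000110 (decimal 454)
Equivalent: 227 << 1 = 227 × 2^1 = 454



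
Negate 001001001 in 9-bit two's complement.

Original: 001001001
Step 1 - Invert all bits: 110110110
Step 2 - Add 1: 110110111
Verification: 001001001 + 110110111 = 1000000000; discarding the end carry (carry out of the top bit) leaves the 9-bit value 000000000, as required for x + (-x)



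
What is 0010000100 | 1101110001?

OR: 1 when either bit is 1
  0010000100
| 1101110001
------------
  1111110101
Decimal: 132 | 881 = 1013



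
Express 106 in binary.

Using repeated division by 2:
106 ÷ 2 = 53 remainder 0
53 ÷ 2 = 26 remainder 1
26 ÷ 2 = 13 remainder 0
13 ÷ 2 = 6 remainder 1
6 ÷ 2 = 3 remainder 0
3 ÷ 2 = 1 remainder 1
1 ÷ 2 = 0 remainder 1
Reading remainders bottom to top: 1101010



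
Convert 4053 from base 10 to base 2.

Using repeated division by 2:
4053 ÷ 2 = 2026 remainder 1
2026 ÷ 2 = 1013 remainder 0
1013 ÷ 2 = 506 remainder 1
506 ÷ 2 = 253 remainder 0
253 ÷ 2 = 126 remainder 1
126 ÷ 2 = 63 remainder 0
63 ÷ 2 = 31 remainder 1
31 ÷ 2 = 15 remainder 1
15 ÷ 2 = 7 remainder 1
7 ÷ 2 = 3 remainder 1
3 ÷ 2 = 1 remainder 1
1 ÷ 2 = 0 remainder 1
Reading remainders bottom to top: 111111010101



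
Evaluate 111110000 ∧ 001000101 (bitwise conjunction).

AND: 1 only when both bits are 1
  111110000
& 001000101
-----------
  001000000
Decimal: 496 & 69 = 64



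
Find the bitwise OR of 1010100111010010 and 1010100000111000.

OR: 1 when either bit is 1
  1010100111010010
| 1010100000111000
------------------
  1010100111111010
Decimal: 43474 | 43064 = 43514



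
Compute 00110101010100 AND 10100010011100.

AND: 1 only when both bits are 1
  00110101010100
& 10100010011100
----------------
  00100000010100
Decimal: 3412 & 10396 = 2068



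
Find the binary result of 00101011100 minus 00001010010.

Method 1 - Direct subtraction (column by column from the right: bit − bit − borrow-in; if negative, add 2 and borrow 1 from the next column):
borrow: 00000000100
        00101011100
-       00001010010
-------------------
        00100001010

Method 2 - Add two's complement:
Two's complement of 00001010010: invert → 11110101101, add 1 → 11110101110
  00101011100
+ 11110101110
-------------
 100100001010  (end carry out of the top bit = 1)
Discarding the end carry: 00100001010
Decimal check:
  00101011100 = 256 + 64 + 16 + 8 + 4 = 348
  00001010010 = 64 + 16 + 2 = 82
  348 - 82 = 266, and 00100001010 = 256 + 8 + 2 = 266 ✓



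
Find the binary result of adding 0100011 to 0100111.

Add column by column from the right: bit + bit + carry-in; write the sum mod 2, carry 1 when the sum is 2 or 3.
carry:  1001110
        0100011
+       0100111
---------------
       01001010
(the carry out of the leftmost column, 0, becomes the leading bit)
Decimal check:
  0100011 = 32 + 2 + 1 = 35
  0100111 = 32 + 4 + 2 + 1 = 39
  35 + 39 = 74, and 01001010 = 64 + 8 + 2 = 74 ✓



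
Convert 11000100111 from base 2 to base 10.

Sum of powers of 2 for each 1-bit:
2^0 + 2^1 + 2^2 + 2^5 + 2^9 + 2^10
= 1 + 2 + 4 + 32 + 512 + 1024
= 1575



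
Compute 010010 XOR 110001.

XOR: 1 when bits differ
  010010
^ 110001
--------
  100011
Decimal: 18 ^ 49 = 35



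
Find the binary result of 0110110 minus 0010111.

Method 1 - Direct subtraction (column by column from the right: bit − bit − borrow-in; if negative, add 2 and borrow 1 from the next column):
borrow: 0111110
        0110110
-       0010111
---------------
        0011111

Method 2 - Add two's complement:
Two's complement of 0010111: invert → 1101000, add 1 → 1101001
  0110110
+ 1101001
---------
 10011111  (end carry out of the top bit = 1)
Discarding the end carry: 0011111
Decimal check:
  0110110 = 32 + 16 + 4 + 2 = 54
  0010111 = 16 + 4 + 2 + 1 = 23
  54 - 23 = 31, and 0011111 = 16 + 8 + 4 + 2 + 1 = 31 ✓



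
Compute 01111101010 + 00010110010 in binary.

Add column by column from the right: bit + bit + carry-in; write the sum mod 2, carry 1 when the sum is 2 or 3.
carry:  11111000100
        01111101010
+       00010110010
-------------------
       010010011100
(the carry out of the leftmost column, 0, becomes the leading bit)
Decimal check:
  01111101010 = 512 + 256 + 128 + 64 + 32 + 8 + 2 = 1002
  00010110010 = 128 + 32 + 16 + 2 = 178
  1002 + 178 = 1180, and 010010011100 = 1024 + 128 + 16 + 8 + 4 = 1180 ✓



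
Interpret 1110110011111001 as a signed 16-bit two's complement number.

Binary: 1110110011111001
Sign bit: 1 (negative)
Invert: 0001001100000110
Add 1:  0001001100000111
Magnitude: 0001001100000111 = 4096 + 512 + 256 + 4 + 2 + 1 = 4871
Value: -4871



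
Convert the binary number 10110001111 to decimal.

Sum of powers of 2 for each 1-bit:
2^0 + 2^1 + 2^2 + 2^3 + 2^7 + 2^8 + 2^10
= 1 + 2 + 4 + 8 + 128 + 256 + 1024
= 1423



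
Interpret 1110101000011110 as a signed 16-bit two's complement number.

Binary: 1110101000011110
Sign bit: 1 (negative)
Invert: 0001010111100001
Add 1:  0001010111100010
Magnitude: 0001010111100010 = 4096 + 1024 + 256 + 128 + 64 + 32 + 2 = 5602
Value: -5602



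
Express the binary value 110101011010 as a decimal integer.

Sum of powers of 2 for each 1-bit:
2^1 + 2^3 + 2^4 + 2^6 + 2^8 + 2^10 + 2^11
= 2 + 8 + 16 + 64 + 256 + 1024 + 2048
= 3418



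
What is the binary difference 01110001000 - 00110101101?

Method 1 - Direct subtraction (column by column from the right: bit − bit − borrow-in; if negative, add 2 and borrow 1 from the next column):
borrow: 01111111110
        01110001000
-       00110101101
-------------------
        00111011011

Method 2 - Add two's complement:
Two's complement of 00110101101: invert → 11001010010, add 1 → 11001010011
  01110001000
+ 11001010011
-------------
 100111011011  (end carry out of the top bit = 1)
Discarding the end carry: 00111011011
Decimal check:
  01110001000 = 512 + 256 + 128 + 8 = 904
  00110101101 = 256 + 128 + 32 + 8 + 4 + 1 = 429
  904 - 429 = 475, and 00111011011 = 256 + 128 + 64 + 16 + 8 + 2 + 1 = 475 ✓



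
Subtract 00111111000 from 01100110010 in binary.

Method 1 - Direct subtraction (column by column from the right: bit − bit − borrow-in; if negative, add 2 and borrow 1 from the next column):
borrow: 01111110000
        01100110010
-       00111111000
-------------------
        00100111010

Method 2 - Add two's complement:
Two's complement of 00111111000: invert → 11000000111, add 1 → 11000001000
  01100110010
+ 11000001000
-------------
 100100111010  (end carry out of the top bit = 1)
Discarding the end carry: 00100111010
Decimal check:
  01100110010 = 512 + 256 + 32 + 16 + 2 = 818
  00111111000 = 256 + 128 + 64 + 32 + 16 + 8 = 504
  818 - 504 = 314, and 00100111010 = 256 + 32 + 16 + 8 + 2 = 314 ✓



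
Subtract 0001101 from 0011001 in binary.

Method 1 - Direct subtraction (column by column from the right: bit − bit − borrow-in; if negative, add 2 and borrow 1 from the next column):
borrow: 0011000
        0011001
-       0001101
---------------
        0001100

Method 2 - Add two's complement:
Two's complement of 0001101: invert → 1110010, add 1 → 1110011
  0011001
+ 1110011
---------
 10001100  (end carry out of the top bit = 1)
Discarding the end carry: 0001100
Decimal check:
  0011001 = 16 + 8 + 1 = 25
  0001101 = 8 + 4 + 1 = 13
  25 - 13 = 12, and 0001100 = 8 + 4 = 12 ✓



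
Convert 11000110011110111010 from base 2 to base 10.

Sum of powers of 2 for each 1-bit:
2^1 + 2^3 + 2^4 + 2^5 + 2^7 + 2^8 + 2^9 + 2^10 + 2^13 + 2^14 + 2^18 + 2^19
= 2 + 8 + 16 + 32 + 128 + 256 + 512 + 1024 + 8192 + 16384 + 262144 + 524288
= 812986



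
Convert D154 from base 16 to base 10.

Expand by place value (powers of 16):
Digit values: D = 13
D154 = 13 × 16^3 + 1 × 16^2 + 5 × 16^1 + 4 × 16^0
= 13 × 4096 + 1 × 256 + 5 × 16 + 4 × 1
= 53248 + 256 + 80 + 4
= 53588



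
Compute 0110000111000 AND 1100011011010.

AND: 1 only when both bits are 1
  0110000111000
& 1100011011010
---------------
  0100000011000
Decimal: 3128 & 6362 = 2072



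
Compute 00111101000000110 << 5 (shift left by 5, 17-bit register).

Original: 00111101000000110 (decimal 31238)
Shift left by 5 positions
Append 5 zeros on the right and drop the 5 high bits that overflow the 17-bit width
Result: 10100000011000000 (decimal 82112)
Equivalent: 31238 << 5 = 31238 × 2^5 = 999616, truncated to 17 bits = 82112



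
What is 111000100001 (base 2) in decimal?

Sum of powers of 2 for each 1-bit:
2^0 + 2^5 + 2^9 + 2^10 + 2^11
= 1 + 32 + 512 + 1024 + 2048
= 3617



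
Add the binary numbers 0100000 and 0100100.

Add column by column from the right: bit + bit + carry-in; write the sum mod 2, carry 1 when the sum is 2 or 3.
carry:  1000000
        0100000
+       0100100
---------------
       01000100
(the carry out of the leftmost column, 0, becomes the leading bit)
Decimal check:
  0100000 = 32
  0100100 = 32 + 4 = 36
  32 + 36 = 68, and 01000100 = 64 + 4 = 68 ✓



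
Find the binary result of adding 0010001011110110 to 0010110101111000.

Add column by column from the right: bit + bit + carry-in; write the sum mod 2, carry 1 when the sum is 2 or 3.
carry:  0101111111100000
        0010001011110110
+       0010110101111000
------------------------
       00101000001101110
(the carry out of the leftmost column, 0, becomes the leading bit)
Decimal check:
  0010001011110110 = 8192 + 512 + 128 + 64 + 32 + 16 + 4 + 2 = 8950
  0010110101111000 = 8192 + 2048 + 1024 + 256 + 64 + 32 + 16 + 8 = 11640
  8950 + 11640 = 20590, and 00101000001101110 = 16384 + 4096 + 64 + 32 + 8 + 4 + 2 = 20590 ✓



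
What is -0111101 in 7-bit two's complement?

Original: 0111101
Step 1 - Invert all bits: 1000010
Step 2 - Add 1: 1000011
Verification: 0111101 + 1000011 = 10000000; discarding the end carry (carry out of the top bit) leaves the 7-bit value 0000000, as required for x + (-x)



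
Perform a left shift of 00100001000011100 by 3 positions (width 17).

Original: 00100001000011100 (decimal 16924)
Shift left by 3 positions
Append 3 zeros on the right and drop the 3 high bits that overflow the 17-bit width
Result: 00001000011100000 (decimal 4320)
Equivalent: 16924 << 3 = 16924 × 2^3 = 135392, truncated to 17 bits = 4320



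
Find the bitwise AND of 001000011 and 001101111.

AND: 1 only when both bits are 1
  001000011
& 001101111
-----------
  001000011
Decimal: 67 & 111 = 67



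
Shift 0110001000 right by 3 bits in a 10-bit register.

Original: 0110001000 (decimal 392)
Shift right by 3 positions
Drop the 3 low bits; fill with zeros on the left
Result: 0000110001 (decimal 49)
Equivalent: 392 >> 3 = 392 ÷ 2^3 = 49



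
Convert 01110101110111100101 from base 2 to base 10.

Sum of powers of 2 for each 1-bit:
2^0 + 2^2 + 2^5 + 2^6 + 2^7 + 2^8 + 2^10 + 2^11 + 2^12 + 2^14 + 2^16 + 2^17 + 2^18
= 1 + 4 + 32 + 64 + 128 + 256 + 1024 + 2048 + 4096 + 16384 + 65536 + 131072 + 262144
= 482789



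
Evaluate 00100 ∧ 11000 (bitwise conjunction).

AND: 1 only when both bits are 1
  00100
& 11000
-------
  00000
Decimal: 4 & 24 = 0



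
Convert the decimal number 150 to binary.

Using repeated division by 2:
150 ÷ 2 = 75 remainder 0
75 ÷ 2 = 37 remainder 1
37 ÷ 2 = 18 remainder 1
18 ÷ 2 = 9 remainder 0
9 ÷ 2 = 4 remainder 1
4 ÷ 2 = 2 remainder 0
2 ÷ 2 = 1 remainder 0
1 ÷ 2 = 0 remainder 1
Reading remainders bottom to top: 10010110



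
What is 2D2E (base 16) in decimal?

Expand by place value (powers of 16):
Digit values: D = 13, E = 14
2D2E = 2 × 16^3 + 13 × 16^2 + 2 × 16^1 + 14 × 16^0
= 2 × 4096 + 13 × 256 + 2 × 16 + 14 × 1
= 8192 + 3328 + 32 + 14
= 11566



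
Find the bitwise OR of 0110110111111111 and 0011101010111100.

OR: 1 when either bit is 1
  0110110111111111
| 0011101010111100
------------------
  0111111111111111
Decimal: 28159 | 15036 = 32767



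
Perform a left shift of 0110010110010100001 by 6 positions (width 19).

Original: 0110010110010100001 (decimal 208033)
Shift left by 6 positions
Append 6 zeros on the right and drop the 6 high bits that overflow the 19-bit width
Result: 0110010100001000000 (decimal 206912)
Equivalent: 208033 << 6 = 208033 × 2^6 = 13314112, truncated to 19 bits = 206912



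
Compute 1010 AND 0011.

AND: 1 only when both bits are 1
  1010
& 0011
------
  0010
Decimal: 10 & 3 = 2



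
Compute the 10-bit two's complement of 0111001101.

Original: 0111001101
Step 1 - Invert all bits: 1000110010
Step 2 - Add 1: 1000110011
Verification: 0111001101 + 1000110011 = 10000000000; discarding the end carry (carry out of the top bit) leaves the 10-bit value 0000000000, as required for x + (-x)



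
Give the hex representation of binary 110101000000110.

Group into 4-bit nibbles from right:
  0110 = 6
  1010 = A
  0000 = 0
  0110 = 6
Result: 6A06



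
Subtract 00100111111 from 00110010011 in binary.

Method 1 - Direct subtraction (column by column from the right: bit − bit − borrow-in; if negative, add 2 and borrow 1 from the next column):
borrow: 00011111000
        00110010011
-       00100111111
-------------------
        00001010100

Method 2 - Add two's complement:
Two's complement of 00100111111: invert → 11011000000, add 1 → 11011000001
  00110010011
+ 11011000001
-------------
 100001010100  (end carry out of the top bit = 1)
Discarding the end carry: 00001010100
Decimal check:
  00110010011 = 256 + 128 + 16 + 2 + 1 = 403
  00100111111 = 256 + 32 + 16 + 8 + 4 + 2 + 1 = 319
  403 - 319 = 84, and 00001010100 = 64 + 16 + 4 = 84 ✓



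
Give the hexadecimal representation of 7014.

Using repeated division by 16 (digits 10–15 are A–F):
7014 ÷ 16 = 438 remainder 6
438 ÷ 16 = 27 remainder 6
27 ÷ 16 = 1 remainder 11 (B)
1 ÷ 16 = 0 remainder 1
Reading remainders bottom to top: 1B66



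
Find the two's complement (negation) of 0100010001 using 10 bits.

Original: 0100010001
Step 1 - Invert all bits: 1011101110
Step 2 - Add 1: 1011101111
Verification: 0100010001 + 1011101111 = 10000000000; discarding the end carry (carry out of the top bit) leaves the 10-bit value 0000000000, as required for x + (-x)



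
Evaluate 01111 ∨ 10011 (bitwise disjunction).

OR: 1 when either bit is 1
  01111
| 10011
-------
  11111
Decimal: 15 | 19 = 31



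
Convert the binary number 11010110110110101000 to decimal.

Sum of powers of 2 for each 1-bit:
2^3 + 2^5 + 2^7 + 2^8 + 2^10 + 2^11 + 2^13 + 2^14 + 2^16 + 2^18 + 2^19
= 8 + 32 + 128 + 256 + 1024 + 2048 + 8192 + 16384 + 65536 + 262144 + 524288
= 880040



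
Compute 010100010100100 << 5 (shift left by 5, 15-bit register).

Original: 010100010100100 (decimal 10404)
Shift left by 5 positions
Append 5 zeros on the right and drop the 5 high bits that overflow the 15-bit width
Result: 001010010000000 (decimal 5248)
Equivalent: 10404 << 5 = 10404 × 2^5 = 332928, truncated to 15 bits = 5248



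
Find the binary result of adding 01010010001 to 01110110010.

Add column by column from the right: bit + bit + carry-in; write the sum mod 2, carry 1 when the sum is 2 or 3.
carry:  11101100000
        01010010001
+       01110110010
-------------------
       011001000011
(the carry out of the leftmost column, 0, becomes the leading bit)
Decimal check:
  01010010001 = 512 + 128 + 16 + 1 = 657
  01110110010 = 512 + 256 + 128 + 32 + 16 + 2 = 946
  657 + 946 = 1603, and 011001000011 = 1024 + 512 + 64 + 2 + 1 = 1603 ✓



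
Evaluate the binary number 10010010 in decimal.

Sum of powers of 2 for each 1-bit:
2^1 + 2^4 + 2^7
= 2 + 16 + 128
= 146



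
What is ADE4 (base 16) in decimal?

Expand by place value (powers of 16):
Digit values: A = 10, D = 13, E = 14
ADE4 = 10 × 16^3 + 13 × 16^2 + 14 × 16^1 + 4 × 16^0
= 10 × 4096 + 13 × 256 + 14 × 16 + 4 × 1
= 40960 + 3328 + 224 + 4
= 44516



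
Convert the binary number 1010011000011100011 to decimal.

Sum of powers of 2 for each 1-bit:
2^0 + 2^1 + 2^5 + 2^6 + 2^7 + 2^12 + 2^13 + 2^16 + 2^18
= 1 + 2 + 32 + 64 + 128 + 4096 + 8192 + 65536 + 262144
= 340195



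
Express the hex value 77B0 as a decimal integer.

Expand by place value (powers of 16):
Digit values: B = 11
77B0 = 7 × 16^3 + 7 × 16^2 + 11 × 16^1 + 0 × 16^0
= 7 × 4096 + 7 × 256 + 11 × 16 + 0 × 1
= 28672 + 1792 + 176 + 0
= 30640



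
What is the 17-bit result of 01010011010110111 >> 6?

Original: 01010011010110111 (decimal 42679)
Shift right by 6 positions
Drop the 6 low bits; fill with zeros on the left
Result: 00000001010011010 (decimal 666)
Equivalent: 42679 >> 6 = 42679 ÷ 2^6 = 666



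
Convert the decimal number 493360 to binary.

Using repeated division by 2:
493360 ÷ 2 = 246680 remainder 0
246680 ÷ 2 = 123340 remainder 0
123340 ÷ 2 = 61670 remainder 0
61670 ÷ 2 = 30835 remainder 0
30835 ÷ 2 = 15417 remainder 1
15417 ÷ 2 = 7708 remainder 1
7708 ÷ 2 = 3854 remainder 0
3854 ÷ 2 = 1927 remainder 0
1927 ÷ 2 = 963 remainder 1
963 ÷ 2 = 481 remainder 1
481 ÷ 2 = 240 remainder 1
240 ÷ 2 = 120 remainder 0
120 ÷ 2 = 60 remainder 0
60 ÷ 2 = 30 remainder 0
30 ÷ 2 = 15 remainder 0
15 ÷ 2 = 7 remainder 1
7 ÷ 2 = 3 remainder 1
3 ÷ 2 = 1 remainder 1
1 ÷ 2 = 0 remainder 1
Reading remainders bottom to top: 1111000011100110000



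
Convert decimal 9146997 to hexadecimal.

Using repeated division by 16 (digits 10–15 are A–F):
9146997 ÷ 16 = 571687 remainder 5
571687 ÷ 16 = 35730 remainder 7
35730 ÷ 16 = 2233 remainder 2
2233 ÷ 16 = 139 remainder 9
139 ÷ 16 = 8 remainder 11 (B)
8 ÷ 16 = 0 remainder 8
Reading remainders bottom to top: 8B9275



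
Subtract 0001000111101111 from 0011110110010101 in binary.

Method 1 - Direct subtraction (column by column from the right: bit − bit − borrow-in; if negative, add 2 and borrow 1 from the next column):
borrow: 0000011111011100
        0011110110010101
-       0001000111101111
------------------------
        0010101110100110

Method 2 - Add two's complement:
Two's complement of 0001000111101111: invert → 1110111000010000, add 1 → 1110111000010001
  0011110110010101
+ 1110111000010001
------------------
 10010101110100110  (end carry out of the top bit = 1)
Discarding the end carry: 0010101110100110
Decimal check:
  0011110110010101 = 8192 + 4096 + 2048 + 1024 + 256 + 128 + 16 + 4 + 1 = 15765
  0001000111101111 = 4096 + 256 + 128 + 64 + 32 + 8 + 4 + 2 + 1 = 4591
  15765 - 4591 = 11174, and 0010101110100110 = 8192 + 2048 + 512 + 256 + 128 + 32 + 4 + 2 = 11174 ✓



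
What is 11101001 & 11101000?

AND: 1 only when both bits are 1
  11101001
& 11101000
----------
  11101000
Decimal: 233 & 232 = 232



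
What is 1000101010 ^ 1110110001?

XOR: 1 when bits differ
  1000101010
^ 1110110001
------------
  0110011011
Decimal: 554 ^ 945 = 411



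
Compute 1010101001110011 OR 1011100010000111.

OR: 1 when either bit is 1
  1010101001110011
| 1011100010000111
------------------
  1011101011110111
Decimal: 43635 | 47239 = 47863



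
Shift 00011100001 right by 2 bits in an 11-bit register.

Original: 00011100001 (decimal 225)
Shift right by 2 positions
Drop the 2 low bits; fill with zeros on the left
Result: 00000111000 (decimal 56)
Equivalent: 225 >> 2 = 225 ÷ 2^2 = 56



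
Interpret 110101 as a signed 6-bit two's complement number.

Binary: 110101
Sign bit: 1 (negative)
Invert: 001010
Add 1:  001011
Magnitude: 001011 = 8 + 2 + 1 = 11
Value: -11



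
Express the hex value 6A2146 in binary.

Convert each hex digit to 4 bits:
  6 = 0110
  A = 1010
  2 = 0010
  1 = 0001
  4 = 0100
  6 = 0110
Concatenate: 011010100010000101000110



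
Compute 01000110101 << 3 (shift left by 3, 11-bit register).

Original: 01000110101 (decimal 565)
Shift left by 3 positions
Append 3 zeros on the right and drop the 3 high bits that overflow the 11-bit width
Result: 00110101000 (decimal 424)
Equivalent: 565 << 3 = 565 × 2^3 = 4520, truncated to 11 bits = 424



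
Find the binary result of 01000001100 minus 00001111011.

Method 1 - Direct subtraction (column by column from the right: bit − bit − borrow-in; if negative, add 2 and borrow 1 from the next column):
borrow: 01111100110
        01000001100
-       00001111011
-------------------
        00110010001

Method 2 - Add two's complement:
Two's complement of 00001111011: invert → 11110000100, add 1 → 11110000101
  01000001100
+ 11110000101
-------------
 100110010001  (end carry out of the top bit = 1)
Discarding the end carry: 00110010001
Decimal check:
  01000001100 = 512 + 8 + 4 = 524
  00001111011 = 64 + 32 + 16 + 8 + 2 + 1 = 123
  524 - 123 = 401, and 00110010001 = 256 + 128 + 16 + 1 = 401 ✓



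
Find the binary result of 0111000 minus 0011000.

Method 1 - Direct subtraction (column by column from the right: bit − bit − borrow-in; if negative, add 2 and borrow 1 from the next column):
borrow: 0000000
        0111000
-       0011000
---------------
        0100000

Method 2 - Add two's complement:
Two's complement of 0011000: invert → 1100111, add 1 → 1101000
  0111000
+ 1101000
---------
 10100000  (end carry out of the top bit = 1)
Discarding the end carry: 0100000
Decimal check:
  0111000 = 32 + 16 + 8 = 56
  0011000 = 16 + 8 = 24
  56 - 24 = 32, and 0100000 = 32 ✓



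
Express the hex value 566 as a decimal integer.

Expand by place value (powers of 16):
566 = 5 × 16^2 + 6 × 16^1 + 6 × 16^0
= 5 × 256 + 6 × 16 + 6 × 1
= 1280 + 96 + 6
= 1382



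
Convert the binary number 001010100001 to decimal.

Sum of powers of 2 for each 1-bit:
2^0 + 2^5 + 2^7 + 2^9
= 1 + 32 + 128 + 512
= 673



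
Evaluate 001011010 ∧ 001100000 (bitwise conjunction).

AND: 1 only when both bits are 1
  001011010
& 001100000
-----------
  001000000
Decimal: 90 & 96 = 64



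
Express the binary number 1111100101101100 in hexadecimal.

Group into 4-bit nibbles from right:
  1111 = F
  1001 = 9
  0110 = 6
  1100 = C
Result: F96C



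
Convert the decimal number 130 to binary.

Using repeated division by 2:
130 ÷ 2 = 65 remainder 0
65 ÷ 2 = 32 remainder 1
32 ÷ 2 = 16 remainder 0
16 ÷ 2 = 8 remainder 0
8 ÷ 2 = 4 remainder 0
4 ÷ 2 = 2 remainder 0
2 ÷ 2 = 1 remainder 0
1 ÷ 2 = 0 remainder 1
Reading remainders bottom to top: 10000010



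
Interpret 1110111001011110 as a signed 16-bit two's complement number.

Binary: 1110111001011110
Sign bit: 1 (negative)
Invert: 0001000110100001
Add 1:  0001000110100010
Magnitude: 0001000110100010 = 4096 + 256 + 128 + 32 + 2 = 4514
Value: -4514



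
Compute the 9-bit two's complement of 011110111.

Original: 011110111
Step 1 - Invert all bits: 100001000
Step 2 - Add 1: 100001001
Verification: 011110111 + 100001001 = 1000000000; discarding the end carry (carry out of the top bit) leaves the 9-bit value 000000000, as required for x + (-x)



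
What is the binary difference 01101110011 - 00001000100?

Method 1 - Direct subtraction (column by column from the right: bit − bit − borrow-in; if negative, add 2 and borrow 1 from the next column):
borrow: 00000011000
        01101110011
-       00001000100
-------------------
        01100101111

Method 2 - Add two's complement:
Two's complement of 00001000100: invert → 11110111011, add 1 → 11110111100
  01101110011
+ 11110111100
-------------
 101100101111  (end carry out of the top bit = 1)
Discarding the end carry: 01100101111
Decimal check:
  01101110011 = 512 + 256 + 64 + 32 + 16 + 2 + 1 = 883
  00001000100 = 64 + 4 = 68
  883 - 68 = 815, and 01100101111 = 512 + 256 + 32 + 8 + 4 + 2 + 1 = 815 ✓



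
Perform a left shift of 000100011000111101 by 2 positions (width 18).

Original: 000100011000111101 (decimal 17981)
Shift left by 2 positions
Append 2 zeros on the right
Result: 010001100011110100 (decimal 71924)
Equivalent: 17981 << 2 = 17981 × 2^2 = 71924



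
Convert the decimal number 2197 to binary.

Using repeated division by 2:
2197 ÷ 2 = 1098 remainder 1
1098 ÷ 2 = 549 remainder 0
549 ÷ 2 = 274 remainder 1
274 ÷ 2 = 137 remainder 0
137 ÷ 2 = 68 remainder 1
68 ÷ 2 = 34 remainder 0
34 ÷ 2 = 17 remainder 0
17 ÷ 2 = 8 remainder 1
8 ÷ 2 = 4 remainder 0
4 ÷ 2 = 2 remainder 0
2 ÷ 2 = 1 remainder 0
1 ÷ 2 = 0 remainder 1
Reading remainders bottom to top: 100010010101



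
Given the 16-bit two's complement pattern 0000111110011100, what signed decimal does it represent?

Binary: 0000111110011100
Sign bit: 0 (non-negative)
Read directly as an unsigned value:
0000111110011100 = 2048 + 1024 + 512 + 256 + 128 + 16 + 8 + 4 = 3996
Value: 3996



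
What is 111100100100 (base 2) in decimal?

Sum of powers of 2 for each 1-bit:
2^2 + 2^5 + 2^8 + 2^9 + 2^10 + 2^11
= 4 + 32 + 256 + 512 + 1024 + 2048
= 3876



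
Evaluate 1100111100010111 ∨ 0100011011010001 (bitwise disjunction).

OR: 1 when either bit is 1
  1100111100010111
| 0100011011010001
------------------
  1100111111010111
Decimal: 53015 | 18129 = 53207



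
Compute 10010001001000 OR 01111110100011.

OR: 1 when either bit is 1
  10010001001000
| 01111110100011
----------------
  11111111101011
Decimal: 9288 | 8099 = 16363



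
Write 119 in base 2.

Using repeated division by 2:
119 ÷ 2 = 59 remainder 1
59 ÷ 2 = 29 remainder 1
29 ÷ 2 = 14 remainder 1
14 ÷ 2 = 7 remainder 0
7 ÷ 2 = 3 remainder 1
3 ÷ 2 = 1 remainder 1
1 ÷ 2 = 0 remainder 1
Reading remainders bottom to top: 1110111



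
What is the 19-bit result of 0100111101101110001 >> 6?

Original: 0100111101101110001 (decimal 162673)
Shift right by 6 positions
Drop the 6 low bits; fill with zeros on the left
Result: 0000000100111101101 (decimal 2541)
Equivalent: 162673 >> 6 = 162673 ÷ 2^6 = 2541



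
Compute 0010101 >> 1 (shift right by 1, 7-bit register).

Original: 0010101 (decimal 21)
Shift right by 1 position
Drop the 1 low bit; fill with zero on the left
Result: 0001010 (decimal 10)
Equivalent: 21 >> 1 = 21 ÷ 2^1 = 10



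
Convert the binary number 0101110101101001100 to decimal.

Sum of powers of 2 for each 1-bit:
2^2 + 2^3 + 2^6 + 2^8 + 2^9 + 2^11 + 2^13 + 2^14 + 2^15 + 2^17
= 4 + 8 + 64 + 256 + 512 + 2048 + 8192 + 16384 + 32768 + 131072
= 191308



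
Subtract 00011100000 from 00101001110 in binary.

Method 1 - Direct subtraction (column by column from the right: bit − bit − borrow-in; if negative, add 2 and borrow 1 from the next column):
borrow: 00111000000
        00101001110
-       00011100000
-------------------
        00001101110

Method 2 - Add two's complement:
Two's complement of 00011100000: invert → 11100011111, add 1 → 11100100000
  00101001110
+ 11100100000
-------------
 100001101110  (end carry out of the top bit = 1)
Discarding the end carry: 00001101110
Decimal check:
  00101001110 = 256 + 64 + 8 + 4 + 2 = 334
  00011100000 = 128 + 64 + 32 = 224
  334 - 224 = 110, and 00001101110 = 64 + 32 + 8 + 4 + 2 = 110 ✓



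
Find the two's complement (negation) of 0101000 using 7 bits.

Original: 0101000
Step 1 - Invert all bits: 1010111
Step 2 - Add 1: 1011000
Verification: 0101000 + 1011000 = 10000000; discarding the end carry (carry out of the top bit) leaves the 7-bit value 0000000, as required for x + (-x)



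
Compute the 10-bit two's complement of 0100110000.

Original: 0100110000
Step 1 - Invert all bits: 1011001111
Step 2 - Add 1: 1011010000
Verification: 0100110000 + 1011010000 = 10000000000; discarding the end carry (carry out of the top bit) leaves the 10-bit value 0000000000, as required for x + (-x)



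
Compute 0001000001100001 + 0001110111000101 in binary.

Add column by column from the right: bit + bit + carry-in; write the sum mod 2, carry 1 when the sum is 2 or 3.
carry:  0010001110000010
        0001000001100001
+       0001110111000101
------------------------
       00010111000100110
(the carry out of the leftmost column, 0, becomes the leading bit)
Decimal check:
  0001000001100001 = 4096 + 64 + 32 + 1 = 4193
  0001110111000101 = 4096 + 2048 + 1024 + 256 + 128 + 64 + 4 + 1 = 7621
  4193 + 7621 = 11814, and 00010111000100110 = 8192 + 2048 + 1024 + 512 + 32 + 4 + 2 = 11814 ✓



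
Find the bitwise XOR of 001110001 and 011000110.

XOR: 1 when bits differ
  001110001
^ 011000110
-----------
  010110111
Decimal: 113 ^ 198 = 183



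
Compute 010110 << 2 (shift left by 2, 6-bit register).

Original: 010110 (decimal 22)
Shift left by 2 positions
Append 2 zeros on the right and drop the 2 high bits that overflow the 6-bit width
Result: 011000 (decimal 24)
Equivalent: 22 << 2 = 22 × 2^2 = 88, truncated to 6 bits = 24



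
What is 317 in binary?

Using repeated division by 2:
317 ÷ 2 = 158 remainder 1
158 ÷ 2 = 79 remainder 0
79 ÷ 2 = 39 remainder 1
39 ÷ 2 = 19 remainder 1
19 ÷ 2 = 9 remainder 1
9 ÷ 2 = 4 remainder 1
4 ÷ 2 = 2 remainder 0
2 ÷ 2 = 1 remainder 0
1 ÷ 2 = 0 remainder 1
Reading remainders bottom to top: 100111101



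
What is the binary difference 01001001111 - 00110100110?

Method 1 - Direct subtraction (column by column from the right: bit − bit − borrow-in; if negative, add 2 and borrow 1 from the next column):
borrow: 01101000000
        01001001111
-       00110100110
-------------------
        00010101001

Method 2 - Add two's complement:
Two's complement of 00110100110: invert → 11001011001, add 1 → 11001011010
  01001001111
+ 11001011010
-------------
 100010101001  (end carry out of the top bit = 1)
Discarding the end carry: 00010101001
Decimal check:
  01001001111 = 512 + 64 + 8 + 4 + 2 + 1 = 591
  00110100110 = 256 + 128 + 32 + 4 + 2 = 422
  591 - 422 = 169, and 00010101001 = 128 + 32 + 8 + 1 = 169 ✓



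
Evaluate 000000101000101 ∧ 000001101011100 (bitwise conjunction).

AND: 1 only when both bits are 1
  000000101000101
& 000001101011100
-----------------
  000000101000100
Decimal: 325 & 860 = 324



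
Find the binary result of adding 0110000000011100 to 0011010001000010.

Add column by column from the right: bit + bit + carry-in; write the sum mod 2, carry 1 when the sum is 2 or 3.
carry:  1100000000000000
        0110000000011100
+       0011010001000010
------------------------
       01001010001011110
(the carry out of the leftmost column, 0, becomes the leading bit)
Decimal check:
  0110000000011100 = 16384 + 8192 + 16 + 8 + 4 = 24604
  0011010001000010 = 8192 + 4096 + 1024 + 64 + 2 = 13378
  24604 + 13378 = 37982, and 01001010001011110 = 32768 + 4096 + 1024 + 64 + 16 + 8 + 4 + 2 = 37982 ✓



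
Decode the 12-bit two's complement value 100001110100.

Binary: 100001110100
Sign bit: 1 (negative)
Invert: 011110001011
Add 1:  011110001100
Magnitude: 011110001100 = 1024 + 512 + 256 + 128 + 8 + 4 = 1932
Value: -1932



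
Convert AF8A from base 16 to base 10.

Expand by place value (powers of 16):
Digit values: A = 10, F = 15
AF8A = 10 × 16^3 + 15 × 16^2 + 8 × 16^1 + 10 × 16^0
= 10 × 4096 + 15 × 256 + 8 × 16 + 10 × 1
= 40960 + 3840 + 128 + 10
= 44938



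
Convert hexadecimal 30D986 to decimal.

Expand by place value (powers of 16):
Digit values: D = 13
30D986 = 3 × 16^5 + 0 × 16^4 + 13 × 16^3 + 9 × 16^2 + 8 × 16^1 + 6 × 16^0
= 3 × 1048576 + 0 × 65536 + 13 × 4096 + 9 × 256 + 8 × 16 + 6 × 1
= 3145728 + 0 + 53248 + 2304 + 128 + 6
= 3201414



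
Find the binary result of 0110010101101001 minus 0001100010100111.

Method 1 - Direct subtraction (column by column from the right: bit − bit − borrow-in; if negative, add 2 and borrow 1 from the next column):
borrow: 0011000100001100
        0110010101101001
-       0001100010100111
------------------------
        0100110011000010

Method 2 - Add two's complement:
Two's complement of 0001100010100111: invert → 1110011101011000, add 1 → 1110011101011001
  0110010101101001
+ 1110011101011001
------------------
 10100110011000010  (end carry out of the top bit = 1)
Discarding the end carry: 0100110011000010
Decimal check:
  0110010101101001 = 16384 + 8192 + 1024 + 256 + 64 + 32 + 8 + 1 = 25961
  0001100010100111 = 4096 + 2048 + 128 + 32 + 4 + 2 + 1 = 6311
  25961 - 6311 = 19650, and 0100110011000010 = 16384 + 2048 + 1024 + 128 + 64 + 2 = 19650 ✓



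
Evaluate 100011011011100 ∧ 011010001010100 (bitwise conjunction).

AND: 1 only when both bits are 1
  100011011011100
& 011010001010100
-----------------
  000010001010100
Decimal: 18140 & 13396 = 1108



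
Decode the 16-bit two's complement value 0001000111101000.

Binary: 0001000111101000
Sign bit: 0 (non-negative)
Read directly as an unsigned value:
0001000111101000 = 4096 + 256 + 128 + 64 + 32 + 8 = 4584
Value: 4584



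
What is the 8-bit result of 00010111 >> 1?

Original: 00010111 (decimal 23)
Shift right by 1 position
Drop the 1 low bit; fill with zero on the left
Result: 00001011 (decimal 11)
Equivalent: 23 >> 1 = 23 ÷ 2^1 = 11



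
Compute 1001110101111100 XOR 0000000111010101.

XOR: 1 when bits differ
  1001110101111100
^ 0000000111010101
------------------
  1001110010101001
Decimal: 40316 ^ 469 = 40105



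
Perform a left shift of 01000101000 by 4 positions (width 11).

Original: 01000101000 (decimal 552)
Shift left by 4 positions
Append 4 zeros on the right and drop the 4 high bits that overflow the 11-bit width
Result: 01010000000 (decimal 640)
Equivalent: 552 << 4 = 552 × 2^4 = 8832, truncated to 11 bits = 640



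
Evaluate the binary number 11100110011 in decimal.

Sum of powers of 2 for each 1-bit:
2^0 + 2^1 + 2^4 + 2^5 + 2^8 + 2^9 + 2^10
= 1 + 2 + 16 + 32 + 256 + 512 + 1024
= 1843



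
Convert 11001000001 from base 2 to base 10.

Sum of powers of 2 for each 1-bit:
2^0 + 2^6 + 2^9 + 2^10
= 1 + 64 + 512 + 1024
= 1601



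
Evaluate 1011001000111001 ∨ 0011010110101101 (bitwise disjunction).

OR: 1 when either bit is 1
  1011001000111001
| 0011010110101101
------------------
  1011011110111101
Decimal: 45625 | 13741 = 47037



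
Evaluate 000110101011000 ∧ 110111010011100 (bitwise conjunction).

AND: 1 only when both bits are 1
  000110101011000
& 110111010011100
-----------------
  000110000011000
Decimal: 3416 & 28316 = 3096



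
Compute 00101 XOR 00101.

XOR: 1 when bits differ
  00101
^ 00101
-------
  00000
Decimal: 5 ^ 5 = 0



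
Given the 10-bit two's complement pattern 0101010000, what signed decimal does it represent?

Binary: 0101010000
Sign bit: 0 (non-negative)
Read directly as an unsigned value:
0101010000 = 256 + 64 + 16 = 336
Value: 336



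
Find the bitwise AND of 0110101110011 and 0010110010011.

AND: 1 only when both bits are 1
  0110101110011
& 0010110010011
---------------
  0010100010011
Decimal: 3443 & 1427 = 1299



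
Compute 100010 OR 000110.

OR: 1 when either bit is 1
  100010
| 000110
--------
  100110
Decimal: 34 | 6 = 38



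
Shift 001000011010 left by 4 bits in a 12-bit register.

Original: 001000011010 (decimal 538)
Shift left by 4 positions
Append 4 zeros on the right and drop the 4 high bits that overflow the 12-bit width
Result: 000110100000 (decimal 416)
Equivalent: 538 << 4 = 538 × 2^4 = 8608, truncated to 12 bits = 416



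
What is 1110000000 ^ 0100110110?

XOR: 1 when bits differ
  1110000000
^ 0100110110
------------
  1010110110
Decimal: 896 ^ 310 = 694



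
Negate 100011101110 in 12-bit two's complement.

Original (sign bit 1, negative): 100011101110
Step 1 - Invert all bits: 011100010001
Step 2 - Add 1: 011100010010
Verification: 100011101110 + 011100010010 = 1000000000000; discarding the end carry (carry out of the top bit) leaves the 12-bit value 000000000000, as required for x + (-x)



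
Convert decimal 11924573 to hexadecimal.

Using repeated division by 16 (digits 10–15 are A–F):
11924573 ÷ 16 = 745285 remainder 13 (D)
745285 ÷ 16 = 46580 remainder 5
46580 ÷ 16 = 2911 remainder 4
2911 ÷ 16 = 181 remainder 15 (F)
181 ÷ 16 = 11 remainder 5
11 ÷ 16 = 0 remainder 11 (B)
Reading remainders bottom to top: B5F45D



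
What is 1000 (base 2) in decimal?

Sum of powers of 2 for each 1-bit:
2^3
= 8
= 8



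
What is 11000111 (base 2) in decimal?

Sum of powers of 2 for each 1-bit:
2^0 + 2^1 + 2^2 + 2^6 + 2^7
= 1 + 2 + 4 + 64 + 128
= 199



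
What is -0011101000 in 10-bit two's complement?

Original: 0011101000
Step 1 - Invert all bits: 1100010111
Step 2 - Add 1: 1100011000
Verification: 0011101000 + 1100011000 = 10000000000; discarding the end carry (carry out of the top bit) leaves the 10-bit value 0000000000, as required for x + (-x)



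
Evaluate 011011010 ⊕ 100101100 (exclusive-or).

XOR: 1 when bits differ
  011011010
^ 100101100
-----------
  111110110
Decimal: 218 ^ 300 = 502



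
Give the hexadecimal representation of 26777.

Using repeated division by 16 (digits 10–15 are A–F):
26777 ÷ 16 = 1673 remainder 9
1673 ÷ 16 = 104 remainder 9
104 ÷ 16 = 6 remainder 8
6 ÷ 16 = 0 remainder 6
Reading remainders bottom to top: 6899



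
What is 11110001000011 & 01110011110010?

AND: 1 only when both bits are 1
  11110001000011
& 01110011110010
----------------
  01110001000010
Decimal: 15427 & 7410 = 7234



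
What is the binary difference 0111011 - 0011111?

Method 1 - Direct subtraction (column by column from the right: bit − bit − borrow-in; if negative, add 2 and borrow 1 from the next column):
borrow: 0111000
        0111011
-       0011111
---------------
        0011100

Method 2 - Add two's complement:
Two's complement of 0011111: invert → 1100000, add 1 → 1100001
  0111011
+ 1100001
---------
 10011100  (end carry out of the top bit = 1)
Discarding the end carry: 0011100
Decimal check:
  0111011 = 32 + 16 + 8 + 2 + 1 = 59
  0011111 = 16 + 8 + 4 + 2 + 1 = 31
  59 - 31 = 28, and 0011100 = 16 + 8 + 4 = 28 ✓



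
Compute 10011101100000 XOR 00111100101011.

XOR: 1 when bits differ
  10011101100000
^ 00111100101011
----------------
  10100001001011
Decimal: 10080 ^ 3883 = 10315



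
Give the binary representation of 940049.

Using repeated division by 2:
940049 ÷ 2 = 470024 remainder 1
470024 ÷ 2 = 235012 remainder 0
235012 ÷ 2 = 117506 remainder 0
117506 ÷ 2 = 58753 remainder 0
58753 ÷ 2 = 29376 remainder 1
29376 ÷ 2 = 14688 remainder 0
14688 ÷ 2 = 7344 remainder 0
7344 ÷ 2 = 3672 remainder 0
3672 ÷ 2 = 1836 remainder 0
1836 ÷ 2 = 918 remainder 0
918 ÷ 2 = 459 remainder 0
459 ÷ 2 = 229 remainder 1
229 ÷ 2 = 114 remainder 1
114 ÷ 2 = 57 remainder 0
57 ÷ 2 = 28 remainder 1
28 ÷ 2 = 14 remainder 0
14 ÷ 2 = 7 remainder 0
7 ÷ 2 = 3 remainder 1
3 ÷ 2 = 1 remainder 1
1 ÷ 2 = 0 remainder 1
Reading remainders bottom to top: 11100101100000010001



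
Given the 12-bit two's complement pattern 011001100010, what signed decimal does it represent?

Binary: 011001100010
Sign bit: 0 (non-negative)
Read directly as an unsigned value:
011001100010 = 1024 + 512 + 64 + 32 + 2 = 1634
Value: 1634



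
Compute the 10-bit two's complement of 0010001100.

Original: 0010001100
Step 1 - Invert all bits: 1101110011
Step 2 - Add 1: 1101110100
Verification: 0010001100 + 1101110100 = 10000000000; discarding the end carry (carry out of the top bit) leaves the 10-bit value 0000000000, as required for x + (-x)



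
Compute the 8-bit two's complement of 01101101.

Original: 01101101
Step 1 - Invert all bits: 10010010
Step 2 - Add 1: 10010011
Verification: 01101101 + 10010011 = 100000000; discarding the end carry (carry out of the top bit) leaves the 8-bit value 00000000, as required for x + (-x)



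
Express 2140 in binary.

Using repeated division by 2:
2140 ÷ 2 = 1070 remainder 0
1070 ÷ 2 = 535 remainder 0
535 ÷ 2 = 267 remainder 1
267 ÷ 2 = 133 remainder 1
133 ÷ 2 = 66 remainder 1
66 ÷ 2 = 33 remainder 0
33 ÷ 2 = 16 remainder 1
16 ÷ 2 = 8 remainder 0
8 ÷ 2 = 4 remainder 0
4 ÷ 2 = 2 remainder 0
2 ÷ 2 = 1 remainder 0
1 ÷ 2 = 0 remainder 1
Reading remainders bottom to top: 100001011100

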